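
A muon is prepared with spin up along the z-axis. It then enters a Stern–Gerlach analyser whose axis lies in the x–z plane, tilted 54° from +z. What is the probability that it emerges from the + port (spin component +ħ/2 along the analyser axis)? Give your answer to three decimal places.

0.794

For spin-½, the probability of finding spin-up along an axis at angle θ to the initial spin direction is cos²(θ/2); spin-down is sin²(θ/2).
θ = 54°, so P = cos²(27°) ≈ 0.794.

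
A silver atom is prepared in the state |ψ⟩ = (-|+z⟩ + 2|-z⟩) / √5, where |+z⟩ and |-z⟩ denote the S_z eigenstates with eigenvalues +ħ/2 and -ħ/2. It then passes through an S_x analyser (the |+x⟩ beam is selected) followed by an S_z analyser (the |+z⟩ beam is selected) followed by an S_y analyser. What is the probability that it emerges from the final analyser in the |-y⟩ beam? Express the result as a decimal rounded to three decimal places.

0.025

First analyser (S_x): P(|+x⟩) = |⟨+x|ψ⟩|² = 1/10.
After stage 1 the state is |+x⟩; P(|+z⟩) = |⟨+z|+x⟩|² = 1/2.
After stage 2 the state is |+z⟩; P(|-y⟩) = |⟨-y|+z⟩|² = 1/2.
Joint probability = 1/10 × 1/2 × 1/2 = 0.025.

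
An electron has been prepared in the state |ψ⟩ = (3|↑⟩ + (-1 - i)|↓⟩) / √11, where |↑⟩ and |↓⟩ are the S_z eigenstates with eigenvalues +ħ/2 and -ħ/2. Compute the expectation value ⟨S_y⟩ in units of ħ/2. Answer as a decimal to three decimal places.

⟨σ_y⟩ = 2 Im(a* b)/(|a|²+|b|²) with a = 3, b = (-1 - i).
a* b = (-3 - 3i), so ⟨σ_y⟩ = -6/11.
⟨S_y⟩ = (ħ/2)·⟨σ_y⟩.

-0.545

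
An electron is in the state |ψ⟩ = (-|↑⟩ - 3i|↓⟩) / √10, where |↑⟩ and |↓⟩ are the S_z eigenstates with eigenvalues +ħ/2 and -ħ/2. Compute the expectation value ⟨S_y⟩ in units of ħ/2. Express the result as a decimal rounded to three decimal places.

⟨σ_y⟩ = 2 Im(a* b)/(|a|²+|b|²) with a = -1, b = -3i.
a* b = 3i, so ⟨σ_y⟩ = 6/10.
⟨S_y⟩ = (ħ/2)·⟨σ_y⟩.

0.600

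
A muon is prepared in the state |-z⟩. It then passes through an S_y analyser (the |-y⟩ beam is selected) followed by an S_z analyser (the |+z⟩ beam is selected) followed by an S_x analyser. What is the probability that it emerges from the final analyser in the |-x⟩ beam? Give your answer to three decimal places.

0.125

First analyser (S_y): from |-z⟩, P(|-y⟩) = 1/2.
After stage 1 the state is |-y⟩; P(|+z⟩) = |⟨+z|-y⟩|² = 1/2.
After stage 2 the state is |+z⟩; P(|-x⟩) = |⟨-x|+z⟩|² = 1/2.
Joint probability = 1/2 × 1/2 × 1/2 = 0.125.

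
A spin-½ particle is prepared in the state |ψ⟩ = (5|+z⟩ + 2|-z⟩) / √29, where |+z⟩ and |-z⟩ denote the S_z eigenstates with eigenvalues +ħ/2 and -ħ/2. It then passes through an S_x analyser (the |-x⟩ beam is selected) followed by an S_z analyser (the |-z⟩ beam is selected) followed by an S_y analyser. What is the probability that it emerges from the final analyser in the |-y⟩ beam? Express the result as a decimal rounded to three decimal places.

First analyser (S_x): P(|-x⟩) = |⟨-x|ψ⟩|² = 9/58.
After stage 1 the state is |-x⟩; P(|-z⟩) = |⟨-z|-x⟩|² = 1/2.
After stage 2 the state is |-z⟩; P(|-y⟩) = |⟨-y|-z⟩|² = 1/2.
Joint probability = 9/58 × 1/2 × 1/2 = 0.039.

0.039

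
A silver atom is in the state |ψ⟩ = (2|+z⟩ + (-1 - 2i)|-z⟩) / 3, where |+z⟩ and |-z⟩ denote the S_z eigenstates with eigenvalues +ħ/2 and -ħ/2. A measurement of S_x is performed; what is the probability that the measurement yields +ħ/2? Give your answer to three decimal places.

|+x⟩ = (|+z⟩ + |-z⟩)/√2, so ⟨+x|ψ⟩ = (1 - 2i) / (√2·3).
P = |1 - 2i|² / 18 = 5/18.

0.278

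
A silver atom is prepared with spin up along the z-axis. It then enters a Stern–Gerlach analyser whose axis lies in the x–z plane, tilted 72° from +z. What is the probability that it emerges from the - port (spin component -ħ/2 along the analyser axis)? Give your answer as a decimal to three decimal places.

For spin-½, the probability of finding spin-up along an axis at angle θ to the initial spin direction is cos²(θ/2); spin-down is sin²(θ/2).
θ = 72°, so P = sin²(36°) ≈ 0.345.

0.345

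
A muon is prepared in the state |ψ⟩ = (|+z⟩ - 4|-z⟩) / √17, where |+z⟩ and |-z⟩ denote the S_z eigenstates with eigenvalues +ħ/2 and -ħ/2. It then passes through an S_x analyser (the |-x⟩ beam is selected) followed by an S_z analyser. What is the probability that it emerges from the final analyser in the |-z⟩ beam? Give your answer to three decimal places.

0.368

First analyser (S_x): P(|-x⟩) = |⟨-x|ψ⟩|² = 25/34.
After stage 1 the state is |-x⟩; P(|-z⟩) = |⟨-z|-x⟩|² = 1/2.
Joint probability = 25/34 × 1/2 = 0.368.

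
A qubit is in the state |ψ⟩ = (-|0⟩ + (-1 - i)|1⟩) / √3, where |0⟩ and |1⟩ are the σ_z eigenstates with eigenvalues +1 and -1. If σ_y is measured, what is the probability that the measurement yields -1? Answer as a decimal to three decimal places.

|-y⟩ = (|0⟩ - i|1⟩)/√2, so ⟨-y|ψ⟩ = (-i) / (√2·√3).
P = |-i|² / 6 = 1/6.

0.167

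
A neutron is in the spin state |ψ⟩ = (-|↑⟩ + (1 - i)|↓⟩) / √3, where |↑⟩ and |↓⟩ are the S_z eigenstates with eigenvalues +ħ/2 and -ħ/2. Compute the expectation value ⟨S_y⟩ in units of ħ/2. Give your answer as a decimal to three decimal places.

0.667

⟨σ_y⟩ = 2 Im(a* b)/(|a|²+|b|²) with a = -1, b = (1 - i).
a* b = (-1 + i), so ⟨σ_y⟩ = 2/3.
⟨S_y⟩ = (ħ/2)·⟨σ_y⟩.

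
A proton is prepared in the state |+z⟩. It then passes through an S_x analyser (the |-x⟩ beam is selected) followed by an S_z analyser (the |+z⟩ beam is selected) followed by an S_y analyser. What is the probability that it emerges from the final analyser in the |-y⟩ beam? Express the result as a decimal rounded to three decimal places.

First analyser (S_x): from |+z⟩, P(|-x⟩) = 1/2.
After stage 1 the state is |-x⟩; P(|+z⟩) = |⟨+z|-x⟩|² = 1/2.
After stage 2 the state is |+z⟩; P(|-y⟩) = |⟨-y|+z⟩|² = 1/2.
Joint probability = 1/2 × 1/2 × 1/2 = 0.125.

0.125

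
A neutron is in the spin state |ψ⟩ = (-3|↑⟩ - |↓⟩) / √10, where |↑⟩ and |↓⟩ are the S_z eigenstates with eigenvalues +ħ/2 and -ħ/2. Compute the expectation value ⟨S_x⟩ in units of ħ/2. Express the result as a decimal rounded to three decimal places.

0.600

⟨σ_x⟩ = 2 Re(a* b)/(|a|²+|b|²) with a = -3, b = -1.
a* b = 3, so ⟨σ_x⟩ = 6/10.
⟨S_x⟩ = (ħ/2)·⟨σ_x⟩.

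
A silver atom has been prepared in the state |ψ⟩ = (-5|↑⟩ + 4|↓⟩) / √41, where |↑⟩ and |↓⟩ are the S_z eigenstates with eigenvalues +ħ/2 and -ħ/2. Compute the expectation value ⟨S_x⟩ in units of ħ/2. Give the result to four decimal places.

-0.9756

⟨σ_x⟩ = 2 Re(a* b)/(|a|²+|b|²) with a = -5, b = 4.
a* b = -20, so ⟨σ_x⟩ = -40/41.
⟨S_x⟩ = (ħ/2)·⟨σ_x⟩.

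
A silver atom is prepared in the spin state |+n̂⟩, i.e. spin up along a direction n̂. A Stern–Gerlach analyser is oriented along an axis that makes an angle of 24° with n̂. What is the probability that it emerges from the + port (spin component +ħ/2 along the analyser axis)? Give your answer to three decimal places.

0.957

For spin-½, the probability of finding spin-up along an axis at angle θ to the initial spin direction is cos²(θ/2); spin-down is sin²(θ/2).
θ = 24°, so P = cos²(12°) ≈ 0.957.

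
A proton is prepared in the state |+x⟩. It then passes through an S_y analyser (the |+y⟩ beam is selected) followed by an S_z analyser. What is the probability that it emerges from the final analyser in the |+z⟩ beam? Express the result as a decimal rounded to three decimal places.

0.250

First analyser (S_y): from |+x⟩, P(|+y⟩) = 1/2.
After stage 1 the state is |+y⟩; P(|+z⟩) = |⟨+z|+y⟩|² = 1/2.
Joint probability = 1/2 × 1/2 = 0.250.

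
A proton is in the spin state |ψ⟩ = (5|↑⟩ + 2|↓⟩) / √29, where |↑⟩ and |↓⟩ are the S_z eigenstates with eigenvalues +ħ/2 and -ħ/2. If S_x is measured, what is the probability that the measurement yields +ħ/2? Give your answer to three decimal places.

|+x⟩ = (|↑⟩ + |↓⟩)/√2, so ⟨+x|ψ⟩ = (7) / (√2·√29).
P = |7|² / 58 = 49/58.

0.845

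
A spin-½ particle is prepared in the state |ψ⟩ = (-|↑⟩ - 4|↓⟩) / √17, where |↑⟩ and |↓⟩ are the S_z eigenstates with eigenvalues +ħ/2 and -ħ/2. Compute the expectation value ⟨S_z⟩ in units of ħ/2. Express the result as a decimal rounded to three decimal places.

⟨σ_z⟩ = |a|² - |b|² divided by |a|²+|b|², with a, b the |↑⟩, |↓⟩ amplitudes.
= (1 - 16)/17 = -15/17.
⟨S_z⟩ = (ħ/2)·⟨σ_z⟩.

-0.882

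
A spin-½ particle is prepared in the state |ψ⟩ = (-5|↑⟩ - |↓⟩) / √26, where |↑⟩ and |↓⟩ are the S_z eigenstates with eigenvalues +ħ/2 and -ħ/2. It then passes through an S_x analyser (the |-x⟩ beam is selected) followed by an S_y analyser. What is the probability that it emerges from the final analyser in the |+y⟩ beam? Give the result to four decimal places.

First analyser (S_x): P(|-x⟩) = |⟨-x|ψ⟩|² = 16/52.
After stage 1 the state is |-x⟩; P(|+y⟩) = |⟨+y|-x⟩|² = 1/2.
Joint probability = 16/52 × 1/2 = 0.1538.

0.1538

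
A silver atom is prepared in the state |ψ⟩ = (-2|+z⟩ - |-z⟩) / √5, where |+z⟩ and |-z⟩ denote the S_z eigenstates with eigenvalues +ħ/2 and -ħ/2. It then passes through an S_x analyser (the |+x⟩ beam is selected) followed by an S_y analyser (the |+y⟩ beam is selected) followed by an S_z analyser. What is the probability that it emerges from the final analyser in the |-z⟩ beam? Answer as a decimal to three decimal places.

0.225

First analyser (S_x): P(|+x⟩) = |⟨+x|ψ⟩|² = 9/10.
After stage 1 the state is |+x⟩; P(|+y⟩) = |⟨+y|+x⟩|² = 1/2.
After stage 2 the state is |+y⟩; P(|-z⟩) = |⟨-z|+y⟩|² = 1/2.
Joint probability = 9/10 × 1/2 × 1/2 = 0.225.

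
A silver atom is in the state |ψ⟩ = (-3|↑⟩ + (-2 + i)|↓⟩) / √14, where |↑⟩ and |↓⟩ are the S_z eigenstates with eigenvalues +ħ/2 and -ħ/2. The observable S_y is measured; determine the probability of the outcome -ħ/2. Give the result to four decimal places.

0.7143

|-y⟩ = (|↑⟩ - i|↓⟩)/√2, so ⟨-y|ψ⟩ = (-4 - 2i) / (√2·√14).
P = |-4 - 2i|² / 28 = 20/28.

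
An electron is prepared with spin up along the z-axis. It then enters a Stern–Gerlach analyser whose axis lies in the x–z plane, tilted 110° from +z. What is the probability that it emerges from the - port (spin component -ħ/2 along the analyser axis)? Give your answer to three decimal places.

0.671

For spin-½, the probability of finding spin-up along an axis at angle θ to the initial spin direction is cos²(θ/2); spin-down is sin²(θ/2).
θ = 110°, so P = sin²(55°) ≈ 0.671.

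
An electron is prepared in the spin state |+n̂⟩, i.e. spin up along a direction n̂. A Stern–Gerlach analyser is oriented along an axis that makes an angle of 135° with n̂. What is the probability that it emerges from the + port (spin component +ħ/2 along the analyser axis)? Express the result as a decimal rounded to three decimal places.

For spin-½, the probability of finding spin-up along an axis at angle θ to the initial spin direction is cos²(θ/2); spin-down is sin²(θ/2).
θ = 135°, so P = cos²(67.5°) ≈ 0.146.

0.146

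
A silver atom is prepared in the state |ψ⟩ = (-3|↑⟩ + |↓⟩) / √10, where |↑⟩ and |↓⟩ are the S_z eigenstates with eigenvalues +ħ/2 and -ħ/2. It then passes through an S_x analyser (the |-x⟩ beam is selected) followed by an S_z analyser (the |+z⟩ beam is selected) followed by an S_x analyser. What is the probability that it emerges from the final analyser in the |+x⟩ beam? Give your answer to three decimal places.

First analyser (S_x): P(|-x⟩) = |⟨-x|ψ⟩|² = 16/20.
After stage 1 the state is |-x⟩; P(|+z⟩) = |⟨+z|-x⟩|² = 1/2.
After stage 2 the state is |+z⟩; P(|+x⟩) = |⟨+x|+z⟩|² = 1/2.
Joint probability = 16/20 × 1/2 × 1/2 = 0.200.

0.200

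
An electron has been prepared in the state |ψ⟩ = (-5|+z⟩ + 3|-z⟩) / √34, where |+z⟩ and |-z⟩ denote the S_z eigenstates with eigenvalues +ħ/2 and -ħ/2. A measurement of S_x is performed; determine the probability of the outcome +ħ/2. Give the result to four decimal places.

0.0588

|+x⟩ = (|+z⟩ + |-z⟩)/√2, so ⟨+x|ψ⟩ = (-2) / (√2·√34).
P = |-2|² / 68 = 4/68.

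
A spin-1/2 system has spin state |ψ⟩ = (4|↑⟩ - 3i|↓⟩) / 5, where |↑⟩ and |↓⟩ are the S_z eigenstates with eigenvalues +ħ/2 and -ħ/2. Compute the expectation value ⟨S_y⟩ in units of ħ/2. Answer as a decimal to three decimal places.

⟨σ_y⟩ = 2 Im(a* b)/(|a|²+|b|²) with a = 4, b = -3i.
a* b = -12i, so ⟨σ_y⟩ = -24/25.
⟨S_y⟩ = (ħ/2)·⟨σ_y⟩.

-0.960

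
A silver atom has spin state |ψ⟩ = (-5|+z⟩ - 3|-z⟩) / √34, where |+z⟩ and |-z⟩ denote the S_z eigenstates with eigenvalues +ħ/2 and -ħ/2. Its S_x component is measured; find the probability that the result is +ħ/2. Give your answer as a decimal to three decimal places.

0.941

|+x⟩ = (|+z⟩ + |-z⟩)/√2, so ⟨+x|ψ⟩ = (-8) / (√2·√34).
P = |-8|² / 68 = 64/68.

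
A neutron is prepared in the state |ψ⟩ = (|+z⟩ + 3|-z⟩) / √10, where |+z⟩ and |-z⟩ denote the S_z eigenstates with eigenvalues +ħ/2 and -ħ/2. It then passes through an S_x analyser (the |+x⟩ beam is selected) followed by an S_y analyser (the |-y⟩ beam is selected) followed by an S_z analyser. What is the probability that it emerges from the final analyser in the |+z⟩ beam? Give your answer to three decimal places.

0.200

First analyser (S_x): P(|+x⟩) = |⟨+x|ψ⟩|² = 16/20.
After stage 1 the state is |+x⟩; P(|-y⟩) = |⟨-y|+x⟩|² = 1/2.
After stage 2 the state is |-y⟩; P(|+z⟩) = |⟨+z|-y⟩|² = 1/2.
Joint probability = 16/20 × 1/2 × 1/2 = 0.200.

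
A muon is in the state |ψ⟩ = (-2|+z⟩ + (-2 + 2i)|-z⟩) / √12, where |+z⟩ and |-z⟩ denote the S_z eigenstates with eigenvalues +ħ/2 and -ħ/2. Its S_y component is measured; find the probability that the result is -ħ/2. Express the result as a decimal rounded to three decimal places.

0.833

|-y⟩ = (|+z⟩ - i|-z⟩)/√2, so ⟨-y|ψ⟩ = (-4 - 2i) / (√2·√12).
P = |-4 - 2i|² / 24 = 20/24.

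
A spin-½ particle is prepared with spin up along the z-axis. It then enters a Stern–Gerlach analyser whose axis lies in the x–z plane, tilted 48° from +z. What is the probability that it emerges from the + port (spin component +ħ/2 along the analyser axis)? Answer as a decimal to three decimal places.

0.835

For spin-½, the probability of finding spin-up along an axis at angle θ to the initial spin direction is cos²(θ/2); spin-down is sin²(θ/2).
θ = 48°, so P = cos²(24°) ≈ 0.835.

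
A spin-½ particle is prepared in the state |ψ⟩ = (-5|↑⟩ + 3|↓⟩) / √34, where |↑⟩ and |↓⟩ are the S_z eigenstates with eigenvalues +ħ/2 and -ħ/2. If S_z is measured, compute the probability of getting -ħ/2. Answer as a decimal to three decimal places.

The -ħ/2 outcome corresponds to |↓⟩. Its amplitude in |ψ⟩ is 3/√34.
P = |3|² / 34 = 9/34.

0.265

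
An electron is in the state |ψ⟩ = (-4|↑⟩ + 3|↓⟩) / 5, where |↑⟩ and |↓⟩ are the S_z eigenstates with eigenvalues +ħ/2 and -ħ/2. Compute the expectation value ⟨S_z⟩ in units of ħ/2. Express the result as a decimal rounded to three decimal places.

0.280

⟨σ_z⟩ = |a|² - |b|² divided by |a|²+|b|², with a, b the |↑⟩, |↓⟩ amplitudes.
= (16 - 9)/25 = 7/25.
⟨S_z⟩ = (ħ/2)·⟨σ_z⟩.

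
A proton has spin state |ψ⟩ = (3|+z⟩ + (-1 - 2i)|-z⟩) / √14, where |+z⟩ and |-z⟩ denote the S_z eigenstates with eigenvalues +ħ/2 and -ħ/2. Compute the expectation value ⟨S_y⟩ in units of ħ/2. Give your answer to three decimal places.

⟨σ_y⟩ = 2 Im(a* b)/(|a|²+|b|²) with a = 3, b = (-1 - 2i).
a* b = (-3 - 6i), so ⟨σ_y⟩ = -12/14.
⟨S_y⟩ = (ħ/2)·⟨σ_y⟩.

-0.857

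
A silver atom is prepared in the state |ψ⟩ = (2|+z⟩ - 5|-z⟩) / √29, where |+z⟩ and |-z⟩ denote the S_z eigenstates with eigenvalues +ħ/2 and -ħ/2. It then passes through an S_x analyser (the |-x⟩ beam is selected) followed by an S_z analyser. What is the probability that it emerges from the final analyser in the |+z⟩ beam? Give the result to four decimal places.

First analyser (S_x): P(|-x⟩) = |⟨-x|ψ⟩|² = 49/58.
After stage 1 the state is |-x⟩; P(|+z⟩) = |⟨+z|-x⟩|² = 1/2.
Joint probability = 49/58 × 1/2 = 0.4224.

0.4224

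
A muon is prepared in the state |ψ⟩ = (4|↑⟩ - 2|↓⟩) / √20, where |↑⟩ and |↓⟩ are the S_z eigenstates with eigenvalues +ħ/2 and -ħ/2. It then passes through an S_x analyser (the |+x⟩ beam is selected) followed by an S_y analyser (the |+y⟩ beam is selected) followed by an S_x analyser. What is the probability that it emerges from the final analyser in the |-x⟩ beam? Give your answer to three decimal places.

First analyser (S_x): P(|+x⟩) = |⟨+x|ψ⟩|² = 4/40.
After stage 1 the state is |+x⟩; P(|+y⟩) = |⟨+y|+x⟩|² = 1/2.
After stage 2 the state is |+y⟩; P(|-x⟩) = |⟨-x|+y⟩|² = 1/2.
Joint probability = 4/40 × 1/2 × 1/2 = 0.025.

0.025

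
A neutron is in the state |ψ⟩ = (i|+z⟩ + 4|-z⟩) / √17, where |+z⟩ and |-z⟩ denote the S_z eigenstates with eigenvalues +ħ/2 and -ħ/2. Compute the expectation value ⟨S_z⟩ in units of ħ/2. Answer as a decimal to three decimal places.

⟨σ_z⟩ = |a|² - |b|² divided by |a|²+|b|², with a, b the |+z⟩, |-z⟩ amplitudes.
= (1 - 16)/17 = -15/17.
⟨S_z⟩ = (ħ/2)·⟨σ_z⟩.

-0.882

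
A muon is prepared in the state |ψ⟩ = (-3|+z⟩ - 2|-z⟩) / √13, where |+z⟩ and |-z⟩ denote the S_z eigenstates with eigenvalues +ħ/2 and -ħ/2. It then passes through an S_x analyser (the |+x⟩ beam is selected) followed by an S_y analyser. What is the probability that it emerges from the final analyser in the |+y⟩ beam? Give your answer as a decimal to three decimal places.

First analyser (S_x): P(|+x⟩) = |⟨+x|ψ⟩|² = 25/26.
After stage 1 the state is |+x⟩; P(|+y⟩) = |⟨+y|+x⟩|² = 1/2.
Joint probability = 25/26 × 1/2 = 0.481.

0.481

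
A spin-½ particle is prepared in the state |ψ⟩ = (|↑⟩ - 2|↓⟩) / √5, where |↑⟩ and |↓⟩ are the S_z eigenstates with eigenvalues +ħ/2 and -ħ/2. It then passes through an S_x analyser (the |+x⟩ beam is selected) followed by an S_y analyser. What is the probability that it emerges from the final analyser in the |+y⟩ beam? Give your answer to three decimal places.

First analyser (S_x): P(|+x⟩) = |⟨+x|ψ⟩|² = 1/10.
After stage 1 the state is |+x⟩; P(|+y⟩) = |⟨+y|+x⟩|² = 1/2.
Joint probability = 1/10 × 1/2 = 0.050.

0.050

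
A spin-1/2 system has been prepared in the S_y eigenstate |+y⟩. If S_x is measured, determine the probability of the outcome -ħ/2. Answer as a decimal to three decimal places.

In the S_z basis, |+y⟩ = (|↑⟩ + i|↓⟩)/√2 and |-x⟩ = (|↑⟩ - |↓⟩)/√2.
|⟨-x|+y⟩|² = 1/2.

0.500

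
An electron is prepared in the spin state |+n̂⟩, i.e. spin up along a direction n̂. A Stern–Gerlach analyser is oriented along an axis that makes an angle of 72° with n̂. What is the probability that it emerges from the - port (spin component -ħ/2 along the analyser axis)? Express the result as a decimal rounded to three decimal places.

For spin-½, the probability of finding spin-up along an axis at angle θ to the initial spin direction is cos²(θ/2); spin-down is sin²(θ/2).
θ = 72°, so P = sin²(36°) ≈ 0.345.

0.345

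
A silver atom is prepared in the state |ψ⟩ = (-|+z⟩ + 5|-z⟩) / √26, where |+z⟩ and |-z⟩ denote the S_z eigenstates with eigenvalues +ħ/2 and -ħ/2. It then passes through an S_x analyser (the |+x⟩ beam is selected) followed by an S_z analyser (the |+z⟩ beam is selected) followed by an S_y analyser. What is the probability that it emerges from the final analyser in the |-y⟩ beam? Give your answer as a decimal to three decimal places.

0.077

First analyser (S_x): P(|+x⟩) = |⟨+x|ψ⟩|² = 16/52.
After stage 1 the state is |+x⟩; P(|+z⟩) = |⟨+z|+x⟩|² = 1/2.
After stage 2 the state is |+z⟩; P(|-y⟩) = |⟨-y|+z⟩|² = 1/2.
Joint probability = 16/52 × 1/2 × 1/2 = 0.077.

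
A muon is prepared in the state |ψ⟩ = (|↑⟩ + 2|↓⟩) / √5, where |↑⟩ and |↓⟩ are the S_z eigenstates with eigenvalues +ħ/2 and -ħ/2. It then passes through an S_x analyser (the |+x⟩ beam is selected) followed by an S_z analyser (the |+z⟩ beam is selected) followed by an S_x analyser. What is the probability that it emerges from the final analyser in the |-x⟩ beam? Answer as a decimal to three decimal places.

0.225

First analyser (S_x): P(|+x⟩) = |⟨+x|ψ⟩|² = 9/10.
After stage 1 the state is |+x⟩; P(|+z⟩) = |⟨+z|+x⟩|² = 1/2.
After stage 2 the state is |+z⟩; P(|-x⟩) = |⟨-x|+z⟩|² = 1/2.
Joint probability = 9/10 × 1/2 × 1/2 = 0.225.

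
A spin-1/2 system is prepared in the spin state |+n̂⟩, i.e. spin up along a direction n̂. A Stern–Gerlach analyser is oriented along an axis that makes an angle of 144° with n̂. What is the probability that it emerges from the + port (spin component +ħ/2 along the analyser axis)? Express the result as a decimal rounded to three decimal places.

0.095

For spin-½, the probability of finding spin-up along an axis at angle θ to the initial spin direction is cos²(θ/2); spin-down is sin²(θ/2).
θ = 144°, so P = cos²(72°) ≈ 0.095.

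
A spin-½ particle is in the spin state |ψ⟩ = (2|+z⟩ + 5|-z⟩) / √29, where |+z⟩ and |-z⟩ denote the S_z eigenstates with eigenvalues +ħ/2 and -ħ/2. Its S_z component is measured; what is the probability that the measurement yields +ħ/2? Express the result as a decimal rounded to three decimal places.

The +ħ/2 outcome corresponds to |+z⟩. Its amplitude in |ψ⟩ is 2/√29.
P = |2|² / 29 = 4/29.

0.138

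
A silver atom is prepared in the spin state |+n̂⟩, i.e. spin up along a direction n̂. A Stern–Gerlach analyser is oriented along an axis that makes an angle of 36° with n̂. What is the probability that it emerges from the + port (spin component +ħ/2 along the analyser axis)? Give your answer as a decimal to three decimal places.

0.905

For spin-½, the probability of finding spin-up along an axis at angle θ to the initial spin direction is cos²(θ/2); spin-down is sin²(θ/2).
θ = 36°, so P = cos²(18°) ≈ 0.905.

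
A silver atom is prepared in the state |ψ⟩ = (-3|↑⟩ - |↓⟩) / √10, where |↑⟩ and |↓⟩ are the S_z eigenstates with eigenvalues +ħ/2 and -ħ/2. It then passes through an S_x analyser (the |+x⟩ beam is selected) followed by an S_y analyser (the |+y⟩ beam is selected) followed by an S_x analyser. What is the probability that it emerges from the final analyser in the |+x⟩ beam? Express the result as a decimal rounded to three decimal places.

0.200

First analyser (S_x): P(|+x⟩) = |⟨+x|ψ⟩|² = 16/20.
After stage 1 the state is |+x⟩; P(|+y⟩) = |⟨+y|+x⟩|² = 1/2.
After stage 2 the state is |+y⟩; P(|+x⟩) = |⟨+x|+y⟩|² = 1/2.
Joint probability = 16/20 × 1/2 × 1/2 = 0.200.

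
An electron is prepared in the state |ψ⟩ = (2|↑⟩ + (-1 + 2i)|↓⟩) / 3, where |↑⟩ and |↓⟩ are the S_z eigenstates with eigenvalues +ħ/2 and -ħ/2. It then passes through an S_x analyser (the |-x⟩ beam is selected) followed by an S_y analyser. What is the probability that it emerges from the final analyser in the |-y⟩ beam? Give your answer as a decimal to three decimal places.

0.361

First analyser (S_x): P(|-x⟩) = |⟨-x|ψ⟩|² = 13/18.
After stage 1 the state is |-x⟩; P(|-y⟩) = |⟨-y|-x⟩|² = 1/2.
Joint probability = 13/18 × 1/2 = 0.361.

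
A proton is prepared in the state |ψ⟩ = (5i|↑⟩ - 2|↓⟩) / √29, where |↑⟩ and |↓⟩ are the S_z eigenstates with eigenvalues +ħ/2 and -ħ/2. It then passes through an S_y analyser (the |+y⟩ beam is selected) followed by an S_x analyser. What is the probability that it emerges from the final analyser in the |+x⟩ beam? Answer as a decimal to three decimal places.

0.422

First analyser (S_y): P(|+y⟩) = |⟨+y|ψ⟩|² = 49/58.
After stage 1 the state is |+y⟩; P(|+x⟩) = |⟨+x|+y⟩|² = 1/2.
Joint probability = 49/58 × 1/2 = 0.422.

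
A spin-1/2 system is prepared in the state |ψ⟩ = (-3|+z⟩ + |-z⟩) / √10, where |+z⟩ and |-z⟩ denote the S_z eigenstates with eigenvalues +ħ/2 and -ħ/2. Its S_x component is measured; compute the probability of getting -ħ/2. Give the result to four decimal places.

|-x⟩ = (|+z⟩ - |-z⟩)/√2, so ⟨-x|ψ⟩ = (-4) / (√2·√10).
P = |-4|² / 20 = 16/20.

0.8000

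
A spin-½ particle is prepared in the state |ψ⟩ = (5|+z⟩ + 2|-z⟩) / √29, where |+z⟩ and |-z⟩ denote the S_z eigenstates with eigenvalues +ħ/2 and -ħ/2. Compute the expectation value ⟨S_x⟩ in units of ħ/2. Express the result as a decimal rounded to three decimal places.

⟨σ_x⟩ = 2 Re(a* b)/(|a|²+|b|²) with a = 5, b = 2.
a* b = 10, so ⟨σ_x⟩ = 20/29.
⟨S_x⟩ = (ħ/2)·⟨σ_x⟩.

0.690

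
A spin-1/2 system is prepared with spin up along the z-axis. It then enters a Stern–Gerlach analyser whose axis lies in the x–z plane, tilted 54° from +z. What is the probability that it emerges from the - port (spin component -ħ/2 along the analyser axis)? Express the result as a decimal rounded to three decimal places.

0.206

For spin-½, the probability of finding spin-up along an axis at angle θ to the initial spin direction is cos²(θ/2); spin-down is sin²(θ/2).
θ = 54°, so P = sin²(27°) ≈ 0.206.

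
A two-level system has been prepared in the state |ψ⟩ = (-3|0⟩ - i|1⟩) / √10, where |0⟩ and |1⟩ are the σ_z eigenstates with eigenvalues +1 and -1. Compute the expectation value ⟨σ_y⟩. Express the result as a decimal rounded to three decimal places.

⟨σ_y⟩ = 2 Im(a* b)/(|a|²+|b|²) with a = -3, b = -i.
a* b = 3i, so ⟨σ_y⟩ = 6/10.

0.600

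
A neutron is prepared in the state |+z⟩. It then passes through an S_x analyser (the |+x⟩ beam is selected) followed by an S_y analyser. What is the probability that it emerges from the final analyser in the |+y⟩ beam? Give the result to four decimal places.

0.2500

First analyser (S_x): from |+z⟩, P(|+x⟩) = 1/2.
After stage 1 the state is |+x⟩; P(|+y⟩) = |⟨+y|+x⟩|² = 1/2.
Joint probability = 1/2 × 1/2 = 0.2500.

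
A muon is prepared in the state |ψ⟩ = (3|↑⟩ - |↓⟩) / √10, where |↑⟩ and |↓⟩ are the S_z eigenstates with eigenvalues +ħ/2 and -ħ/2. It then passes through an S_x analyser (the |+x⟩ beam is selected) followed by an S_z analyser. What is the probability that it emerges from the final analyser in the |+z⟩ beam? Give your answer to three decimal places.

First analyser (S_x): P(|+x⟩) = |⟨+x|ψ⟩|² = 4/20.
After stage 1 the state is |+x⟩; P(|+z⟩) = |⟨+z|+x⟩|² = 1/2.
Joint probability = 4/20 × 1/2 = 0.100.

0.100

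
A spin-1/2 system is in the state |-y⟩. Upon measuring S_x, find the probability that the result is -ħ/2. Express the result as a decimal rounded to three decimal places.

0.500

In the S_z basis, |-y⟩ = (|+z⟩ - i|-z⟩)/√2 and |-x⟩ = (|+z⟩ - |-z⟩)/√2.
|⟨-x|-y⟩|² = 1/2.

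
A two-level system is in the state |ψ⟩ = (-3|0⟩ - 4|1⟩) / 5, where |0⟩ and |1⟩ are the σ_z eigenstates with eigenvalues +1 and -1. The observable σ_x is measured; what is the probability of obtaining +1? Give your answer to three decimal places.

|+x⟩ = (|0⟩ + |1⟩)/√2, so ⟨+x|ψ⟩ = (-7) / (√2·5).
P = |-7|² / 50 = 49/50.

0.980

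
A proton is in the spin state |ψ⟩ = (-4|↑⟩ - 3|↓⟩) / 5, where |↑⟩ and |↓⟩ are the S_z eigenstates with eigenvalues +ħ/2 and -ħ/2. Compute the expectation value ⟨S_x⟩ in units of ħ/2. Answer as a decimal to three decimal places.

⟨σ_x⟩ = 2 Re(a* b)/(|a|²+|b|²) with a = -4, b = -3.
a* b = 12, so ⟨σ_x⟩ = 24/25.
⟨S_x⟩ = (ħ/2)·⟨σ_x⟩.

0.960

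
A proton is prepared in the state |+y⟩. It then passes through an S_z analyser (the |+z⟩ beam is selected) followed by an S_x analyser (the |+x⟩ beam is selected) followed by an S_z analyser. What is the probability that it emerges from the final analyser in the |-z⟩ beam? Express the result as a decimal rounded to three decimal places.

First analyser (S_z): from |+y⟩, P(|+z⟩) = 1/2.
After stage 1 the state is |+z⟩; P(|+x⟩) = |⟨+x|+z⟩|² = 1/2.
After stage 2 the state is |+x⟩; P(|-z⟩) = |⟨-z|+x⟩|² = 1/2.
Joint probability = 1/2 × 1/2 × 1/2 = 0.125.

0.125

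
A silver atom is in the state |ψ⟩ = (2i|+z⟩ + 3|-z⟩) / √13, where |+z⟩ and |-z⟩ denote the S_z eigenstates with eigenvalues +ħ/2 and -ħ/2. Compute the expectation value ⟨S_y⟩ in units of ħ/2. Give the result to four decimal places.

-0.9231

⟨σ_y⟩ = 2 Im(a* b)/(|a|²+|b|²) with a = 2i, b = 3.
a* b = -6i, so ⟨σ_y⟩ = -12/13.
⟨S_y⟩ = (ħ/2)·⟨σ_y⟩.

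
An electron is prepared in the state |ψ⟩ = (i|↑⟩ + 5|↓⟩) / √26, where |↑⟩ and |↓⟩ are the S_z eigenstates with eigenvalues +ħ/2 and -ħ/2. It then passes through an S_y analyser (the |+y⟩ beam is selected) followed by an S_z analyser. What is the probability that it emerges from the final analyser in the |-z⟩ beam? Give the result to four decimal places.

First analyser (S_y): P(|+y⟩) = |⟨+y|ψ⟩|² = 16/52.
After stage 1 the state is |+y⟩; P(|-z⟩) = |⟨-z|+y⟩|² = 1/2.
Joint probability = 16/52 × 1/2 = 0.1538.

0.1538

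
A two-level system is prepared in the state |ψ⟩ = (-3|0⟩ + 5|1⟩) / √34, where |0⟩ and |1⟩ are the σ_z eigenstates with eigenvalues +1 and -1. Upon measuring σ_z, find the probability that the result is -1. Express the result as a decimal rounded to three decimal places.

0.735

The -1 outcome corresponds to |1⟩. Its amplitude in |ψ⟩ is 5/√34.
P = |5|² / 34 = 25/34.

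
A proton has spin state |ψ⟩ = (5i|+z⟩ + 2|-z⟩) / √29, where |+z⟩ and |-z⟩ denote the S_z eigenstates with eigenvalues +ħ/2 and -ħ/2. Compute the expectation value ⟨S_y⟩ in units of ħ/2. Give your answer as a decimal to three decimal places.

-0.690

⟨σ_y⟩ = 2 Im(a* b)/(|a|²+|b|²) with a = 5i, b = 2.
a* b = -10i, so ⟨σ_y⟩ = -20/29.
⟨S_y⟩ = (ħ/2)·⟨σ_y⟩.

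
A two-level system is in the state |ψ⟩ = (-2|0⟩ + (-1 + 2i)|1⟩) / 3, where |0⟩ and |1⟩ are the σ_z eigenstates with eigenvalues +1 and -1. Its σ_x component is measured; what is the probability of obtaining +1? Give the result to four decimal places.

|+x⟩ = (|0⟩ + |1⟩)/√2, so ⟨+x|ψ⟩ = (-3 + 2i) / (√2·3).
P = |-3 + 2i|² / 18 = 13/18.

0.7222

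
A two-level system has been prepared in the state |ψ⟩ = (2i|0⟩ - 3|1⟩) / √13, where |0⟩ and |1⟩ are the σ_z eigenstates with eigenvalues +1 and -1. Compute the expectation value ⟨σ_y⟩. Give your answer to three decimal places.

0.923

⟨σ_y⟩ = 2 Im(a* b)/(|a|²+|b|²) with a = 2i, b = -3.
a* b = 6i, so ⟨σ_y⟩ = 12/13.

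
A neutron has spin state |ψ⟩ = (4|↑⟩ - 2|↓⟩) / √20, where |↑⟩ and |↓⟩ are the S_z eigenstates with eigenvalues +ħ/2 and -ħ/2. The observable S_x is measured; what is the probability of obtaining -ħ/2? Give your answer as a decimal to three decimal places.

|-x⟩ = (|↑⟩ - |↓⟩)/√2, so ⟨-x|ψ⟩ = (6) / (√2·√20).
P = |6|² / 40 = 36/40.

0.900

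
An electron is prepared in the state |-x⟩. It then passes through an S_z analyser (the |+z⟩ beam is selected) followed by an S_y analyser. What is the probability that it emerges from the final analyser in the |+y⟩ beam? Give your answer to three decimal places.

0.250

First analyser (S_z): from |-x⟩, P(|+z⟩) = 1/2.
After stage 1 the state is |+z⟩; P(|+y⟩) = |⟨+y|+z⟩|² = 1/2.
Joint probability = 1/2 × 1/2 = 0.250.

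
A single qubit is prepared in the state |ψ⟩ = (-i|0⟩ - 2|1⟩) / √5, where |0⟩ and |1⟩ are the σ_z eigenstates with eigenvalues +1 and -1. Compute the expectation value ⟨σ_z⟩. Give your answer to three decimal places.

⟨σ_z⟩ = |a|² - |b|² divided by |a|²+|b|², with a, b the |0⟩, |1⟩ amplitudes.
= (1 - 4)/5 = -3/5.

-0.600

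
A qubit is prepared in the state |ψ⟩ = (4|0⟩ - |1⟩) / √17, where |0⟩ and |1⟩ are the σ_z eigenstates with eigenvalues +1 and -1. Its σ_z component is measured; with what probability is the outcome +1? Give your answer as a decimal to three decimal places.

0.941

The +1 outcome corresponds to |0⟩. Its amplitude in |ψ⟩ is 4/√17.
P = |4|² / 17 = 16/17.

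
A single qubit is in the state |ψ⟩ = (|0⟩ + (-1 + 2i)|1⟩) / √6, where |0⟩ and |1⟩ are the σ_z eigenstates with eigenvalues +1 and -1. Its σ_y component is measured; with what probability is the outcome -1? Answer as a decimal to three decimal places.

|-y⟩ = (|0⟩ - i|1⟩)/√2, so ⟨-y|ψ⟩ = (-1 - i) / (√2·√6).
P = |-1 - i|² / 12 = 2/12.

0.167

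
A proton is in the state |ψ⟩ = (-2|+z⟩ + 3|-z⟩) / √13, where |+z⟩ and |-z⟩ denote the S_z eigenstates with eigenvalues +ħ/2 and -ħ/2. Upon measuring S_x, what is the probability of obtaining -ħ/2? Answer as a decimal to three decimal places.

0.962

|-x⟩ = (|+z⟩ - |-z⟩)/√2, so ⟨-x|ψ⟩ = (-5) / (√2·√13).
P = |-5|² / 26 = 25/26.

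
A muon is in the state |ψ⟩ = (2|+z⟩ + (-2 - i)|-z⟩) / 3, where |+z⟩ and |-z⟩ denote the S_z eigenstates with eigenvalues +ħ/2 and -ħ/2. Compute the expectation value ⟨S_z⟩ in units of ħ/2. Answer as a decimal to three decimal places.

-0.111

⟨σ_z⟩ = |a|² - |b|² divided by |a|²+|b|², with a, b the |+z⟩, |-z⟩ amplitudes.
= (4 - 5)/9 = -1/9.
⟨S_z⟩ = (ħ/2)·⟨σ_z⟩.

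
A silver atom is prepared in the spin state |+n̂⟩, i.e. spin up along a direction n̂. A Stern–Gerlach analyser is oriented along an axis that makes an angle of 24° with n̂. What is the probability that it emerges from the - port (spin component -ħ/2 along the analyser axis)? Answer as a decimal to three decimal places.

For spin-½, the probability of finding spin-up along an axis at angle θ to the initial spin direction is cos²(θ/2); spin-down is sin²(θ/2).
θ = 24°, so P = sin²(12°) ≈ 0.043.

0.043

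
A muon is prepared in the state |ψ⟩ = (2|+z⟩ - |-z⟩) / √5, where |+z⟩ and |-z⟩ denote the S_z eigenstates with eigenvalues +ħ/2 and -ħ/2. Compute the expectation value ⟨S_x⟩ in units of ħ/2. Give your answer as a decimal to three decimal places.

⟨σ_x⟩ = 2 Re(a* b)/(|a|²+|b|²) with a = 2, b = -1.
a* b = -2, so ⟨σ_x⟩ = -4/5.
⟨S_x⟩ = (ħ/2)·⟨σ_x⟩.

-0.800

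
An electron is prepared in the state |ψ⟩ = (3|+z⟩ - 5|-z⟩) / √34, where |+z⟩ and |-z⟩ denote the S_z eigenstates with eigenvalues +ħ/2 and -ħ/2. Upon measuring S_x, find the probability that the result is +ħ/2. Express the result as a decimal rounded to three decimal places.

0.059

|+x⟩ = (|+z⟩ + |-z⟩)/√2, so ⟨+x|ψ⟩ = (-2) / (√2·√34).
P = |-2|² / 68 = 4/68.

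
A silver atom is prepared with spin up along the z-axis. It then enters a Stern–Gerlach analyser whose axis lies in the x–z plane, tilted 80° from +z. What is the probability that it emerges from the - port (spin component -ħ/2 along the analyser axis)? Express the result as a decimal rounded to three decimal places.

0.413

For spin-½, the probability of finding spin-up along an axis at angle θ to the initial spin direction is cos²(θ/2); spin-down is sin²(θ/2).
θ = 80°, so P = sin²(40°) ≈ 0.413.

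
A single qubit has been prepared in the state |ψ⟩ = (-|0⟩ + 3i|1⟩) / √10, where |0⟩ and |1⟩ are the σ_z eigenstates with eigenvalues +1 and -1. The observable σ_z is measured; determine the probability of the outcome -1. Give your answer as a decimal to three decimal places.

0.900

The -1 outcome corresponds to |1⟩. Its amplitude in |ψ⟩ is 3i/√10.
P = |3i|² / 10 = 9/10.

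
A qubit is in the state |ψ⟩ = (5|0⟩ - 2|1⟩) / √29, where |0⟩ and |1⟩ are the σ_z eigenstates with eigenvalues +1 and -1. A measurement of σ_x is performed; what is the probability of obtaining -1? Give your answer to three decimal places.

0.845

|-x⟩ = (|0⟩ - |1⟩)/√2, so ⟨-x|ψ⟩ = (7) / (√2·√29).
P = |7|² / 58 = 49/58.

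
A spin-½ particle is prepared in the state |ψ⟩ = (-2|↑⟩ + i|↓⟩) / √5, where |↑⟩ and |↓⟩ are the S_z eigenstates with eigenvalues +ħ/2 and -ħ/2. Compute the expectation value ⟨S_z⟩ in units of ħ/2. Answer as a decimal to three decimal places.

0.600

⟨σ_z⟩ = |a|² - |b|² divided by |a|²+|b|², with a, b the |↑⟩, |↓⟩ amplitudes.
= (4 - 1)/5 = 3/5.
⟨S_z⟩ = (ħ/2)·⟨σ_z⟩.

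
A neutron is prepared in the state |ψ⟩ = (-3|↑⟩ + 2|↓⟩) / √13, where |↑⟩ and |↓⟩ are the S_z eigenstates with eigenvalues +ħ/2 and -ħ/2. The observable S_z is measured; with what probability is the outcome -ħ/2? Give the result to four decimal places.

0.3077

The -ħ/2 outcome corresponds to |↓⟩. Its amplitude in |ψ⟩ is 2/√13.
P = |2|² / 13 = 4/13.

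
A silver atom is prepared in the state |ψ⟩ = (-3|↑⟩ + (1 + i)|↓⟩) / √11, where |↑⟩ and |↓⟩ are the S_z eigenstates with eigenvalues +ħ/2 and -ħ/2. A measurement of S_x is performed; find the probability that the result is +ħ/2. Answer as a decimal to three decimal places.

0.227

|+x⟩ = (|↑⟩ + |↓⟩)/√2, so ⟨+x|ψ⟩ = (-2 + i) / (√2·√11).
P = |-2 + i|² / 22 = 5/22.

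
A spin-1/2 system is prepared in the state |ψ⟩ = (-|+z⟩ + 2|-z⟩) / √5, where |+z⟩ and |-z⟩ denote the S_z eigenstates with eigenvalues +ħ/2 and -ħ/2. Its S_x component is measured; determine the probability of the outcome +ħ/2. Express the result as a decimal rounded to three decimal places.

0.100

|+x⟩ = (|+z⟩ + |-z⟩)/√2, so ⟨+x|ψ⟩ = (1) / (√2·√5).
P = |1|² / 10 = 1/10.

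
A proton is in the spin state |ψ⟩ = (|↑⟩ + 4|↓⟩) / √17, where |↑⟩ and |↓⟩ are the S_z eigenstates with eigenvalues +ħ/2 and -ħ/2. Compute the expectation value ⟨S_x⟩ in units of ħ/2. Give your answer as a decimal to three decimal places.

⟨σ_x⟩ = 2 Re(a* b)/(|a|²+|b|²) with a = 1, b = 4.
a* b = 4, so ⟨σ_x⟩ = 8/17.
⟨S_x⟩ = (ħ/2)·⟨σ_x⟩.

0.471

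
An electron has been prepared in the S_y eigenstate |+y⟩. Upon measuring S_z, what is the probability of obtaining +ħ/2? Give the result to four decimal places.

0.5000

In the S_z basis, |+y⟩ = (|↑⟩ + i|↓⟩)/√2 and |+z⟩ = |↑⟩.
|⟨+z|+y⟩|² = 1/2.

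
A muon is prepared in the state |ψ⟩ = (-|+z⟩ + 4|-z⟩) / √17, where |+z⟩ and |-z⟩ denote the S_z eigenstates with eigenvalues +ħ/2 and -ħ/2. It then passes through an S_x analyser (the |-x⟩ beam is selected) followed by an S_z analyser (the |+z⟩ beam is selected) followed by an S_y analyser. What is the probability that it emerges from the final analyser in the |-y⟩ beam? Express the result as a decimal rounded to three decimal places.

First analyser (S_x): P(|-x⟩) = |⟨-x|ψ⟩|² = 25/34.
After stage 1 the state is |-x⟩; P(|+z⟩) = |⟨+z|-x⟩|² = 1/2.
After stage 2 the state is |+z⟩; P(|-y⟩) = |⟨-y|+z⟩|² = 1/2.
Joint probability = 25/34 × 1/2 × 1/2 = 0.184.

0.184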